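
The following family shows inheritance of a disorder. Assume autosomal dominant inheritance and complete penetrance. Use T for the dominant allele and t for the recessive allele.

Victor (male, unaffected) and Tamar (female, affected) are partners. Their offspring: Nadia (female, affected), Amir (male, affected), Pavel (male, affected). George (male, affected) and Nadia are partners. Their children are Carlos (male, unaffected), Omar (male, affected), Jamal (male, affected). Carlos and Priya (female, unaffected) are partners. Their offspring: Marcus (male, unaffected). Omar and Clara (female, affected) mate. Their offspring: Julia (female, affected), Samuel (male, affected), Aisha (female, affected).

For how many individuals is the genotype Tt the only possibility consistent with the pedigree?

4

Obligate heterozygotes: Nadia is affected so carries T and received t from Victor (tt), so Nadia is Tt; Amir is affected so carries T and received t from Victor (tt), so Amir is Tt; Pavel is affected so carries T and received t from Victor (tt), so Pavel is Tt; George is affected so carries T and passed t to Carlos (tt), so George is Tt.
Every other individual is either homozygous by phenotype or has at least one consistent homozygous assignment, so the count is 4.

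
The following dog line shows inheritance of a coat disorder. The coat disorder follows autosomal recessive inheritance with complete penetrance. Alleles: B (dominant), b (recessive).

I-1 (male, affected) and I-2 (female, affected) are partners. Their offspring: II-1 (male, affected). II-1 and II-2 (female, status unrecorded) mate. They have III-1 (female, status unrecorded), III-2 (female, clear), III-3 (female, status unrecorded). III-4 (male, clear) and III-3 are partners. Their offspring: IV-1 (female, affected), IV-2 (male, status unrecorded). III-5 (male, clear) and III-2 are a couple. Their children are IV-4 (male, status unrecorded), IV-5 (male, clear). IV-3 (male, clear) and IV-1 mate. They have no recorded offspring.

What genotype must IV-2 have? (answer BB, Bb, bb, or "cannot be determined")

IV-2's phenotype is unrecorded, and no parent or child forces a single allele at both positions; consistent genotype assignments exist with IV-2 as BB or Bb or bb.

cannot be determined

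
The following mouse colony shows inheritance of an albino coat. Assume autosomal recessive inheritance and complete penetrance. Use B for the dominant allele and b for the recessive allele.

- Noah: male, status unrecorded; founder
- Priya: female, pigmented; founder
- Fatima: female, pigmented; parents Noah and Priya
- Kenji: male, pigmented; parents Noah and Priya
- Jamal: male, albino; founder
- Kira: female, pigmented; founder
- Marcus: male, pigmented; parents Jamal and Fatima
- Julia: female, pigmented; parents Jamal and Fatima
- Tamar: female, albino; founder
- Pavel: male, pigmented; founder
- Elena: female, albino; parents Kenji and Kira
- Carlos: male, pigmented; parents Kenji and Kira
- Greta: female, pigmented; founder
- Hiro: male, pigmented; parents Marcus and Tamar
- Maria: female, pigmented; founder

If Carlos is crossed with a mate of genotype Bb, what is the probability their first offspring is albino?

1/6

Kenji is pigmented so carries B and passed b to Elena (bb), so Kenji is Bb.
Kira is pigmented so carries B and passed b to Elena (bb), so Kira is Bb.
Carlos is a pigmented offspring of Kenji (Bb) × Kira (Bb), whose cross gives 1/4 BB : 1/2 Bb : 1/4 bb; conditioning on being pigmented, Carlos is BB with probability 1/3, Bb with probability 2/3.
Summing over parental genotype combinations, P(offspring is albino) = 2/3·1/4 = 1/6.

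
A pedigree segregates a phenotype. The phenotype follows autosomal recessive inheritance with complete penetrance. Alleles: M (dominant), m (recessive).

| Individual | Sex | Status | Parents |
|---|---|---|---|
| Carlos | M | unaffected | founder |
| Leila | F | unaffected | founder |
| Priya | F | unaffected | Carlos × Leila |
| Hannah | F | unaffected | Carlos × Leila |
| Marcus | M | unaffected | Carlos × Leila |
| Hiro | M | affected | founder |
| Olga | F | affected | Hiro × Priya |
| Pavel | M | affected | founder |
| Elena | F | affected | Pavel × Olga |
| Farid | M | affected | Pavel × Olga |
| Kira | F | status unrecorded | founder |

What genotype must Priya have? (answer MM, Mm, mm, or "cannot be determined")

Mm

From phenotype alone, Priya is MM or Mm.
Priya is unaffected so carries M and passed m to Olga (mm), so Priya is Mm.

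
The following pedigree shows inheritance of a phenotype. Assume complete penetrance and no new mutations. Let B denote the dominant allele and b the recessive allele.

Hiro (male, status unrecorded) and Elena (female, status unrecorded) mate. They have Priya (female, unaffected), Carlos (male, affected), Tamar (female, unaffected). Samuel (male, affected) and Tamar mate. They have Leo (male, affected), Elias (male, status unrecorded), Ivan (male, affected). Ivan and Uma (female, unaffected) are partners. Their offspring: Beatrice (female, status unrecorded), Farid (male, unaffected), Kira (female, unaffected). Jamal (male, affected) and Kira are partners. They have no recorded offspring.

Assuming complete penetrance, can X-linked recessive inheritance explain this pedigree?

A consistent assignment under X-linked recessive exists: Hiro X^B Y, Elena X^B X^b, Priya X^B X^B, Carlos X^b Y, Tamar X^B X^b, Samuel X^b Y, Leo X^b Y, Elias X^B Y, Ivan X^b Y, Uma X^B X^B, Beatrice X^B X^b, Farid X^B Y, Kira X^B X^b, Jamal X^b Y.
In this assignment every recorded phenotype matches its genotype and every non-founder's genotype is obtainable from its parents' genotypes, so the pedigree is consistent.

Yes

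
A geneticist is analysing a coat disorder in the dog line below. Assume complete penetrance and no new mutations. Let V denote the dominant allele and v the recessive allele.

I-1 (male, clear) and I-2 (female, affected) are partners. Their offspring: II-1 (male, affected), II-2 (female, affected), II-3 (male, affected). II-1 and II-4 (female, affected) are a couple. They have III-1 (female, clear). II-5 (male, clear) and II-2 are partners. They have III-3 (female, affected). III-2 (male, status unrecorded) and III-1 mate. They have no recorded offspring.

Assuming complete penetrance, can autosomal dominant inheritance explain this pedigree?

A consistent assignment under autosomal dominant exists: I-1 vv, I-2 VV, II-1 Vv, II-2 Vv, II-3 Vv, II-4 Vv, II-5 vv, III-1 vv, III-2 VV, III-3 Vv.
In this assignment every recorded phenotype matches its genotype and every non-founder's genotype is obtainable from its parents' genotypes, so the pedigree is consistent.

Yes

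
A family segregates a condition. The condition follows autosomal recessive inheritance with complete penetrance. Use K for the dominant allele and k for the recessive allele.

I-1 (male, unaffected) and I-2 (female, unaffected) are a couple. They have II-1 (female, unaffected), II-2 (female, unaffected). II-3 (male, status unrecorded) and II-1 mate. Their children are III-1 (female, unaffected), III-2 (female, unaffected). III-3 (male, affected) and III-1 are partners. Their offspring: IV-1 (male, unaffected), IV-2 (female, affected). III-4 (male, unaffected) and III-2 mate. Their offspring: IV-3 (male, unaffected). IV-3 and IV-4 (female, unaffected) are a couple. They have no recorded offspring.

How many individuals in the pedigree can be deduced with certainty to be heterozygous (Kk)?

Obligate heterozygotes: III-1 is unaffected so carries K and passed k to IV-2 (kk), so III-1 is Kk; IV-1 is unaffected so carries K and received k from III-3 (kk), so IV-1 is Kk.
Every other individual is either homozygous by phenotype or has at least one consistent homozygous assignment, so the count is 2.

2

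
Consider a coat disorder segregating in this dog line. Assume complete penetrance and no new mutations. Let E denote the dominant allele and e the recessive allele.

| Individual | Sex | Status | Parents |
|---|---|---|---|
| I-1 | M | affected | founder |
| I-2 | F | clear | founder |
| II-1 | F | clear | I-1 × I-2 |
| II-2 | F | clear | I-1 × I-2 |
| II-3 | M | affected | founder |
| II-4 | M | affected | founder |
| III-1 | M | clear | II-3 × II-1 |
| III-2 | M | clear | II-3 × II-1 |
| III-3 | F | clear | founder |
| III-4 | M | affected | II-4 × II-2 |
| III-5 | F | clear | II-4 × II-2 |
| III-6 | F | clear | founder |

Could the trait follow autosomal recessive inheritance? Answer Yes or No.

A consistent assignment under autosomal recessive exists: I-1 ee, I-2 EE, II-1 Ee, II-2 Ee, II-3 ee, II-4 ee, III-1 Ee, III-2 Ee, III-3 EE, III-4 ee, III-5 Ee, III-6 EE.
In this assignment every recorded phenotype matches its genotype and every non-founder's genotype is obtainable from its parents' genotypes, so the pedigree is consistent.

Yes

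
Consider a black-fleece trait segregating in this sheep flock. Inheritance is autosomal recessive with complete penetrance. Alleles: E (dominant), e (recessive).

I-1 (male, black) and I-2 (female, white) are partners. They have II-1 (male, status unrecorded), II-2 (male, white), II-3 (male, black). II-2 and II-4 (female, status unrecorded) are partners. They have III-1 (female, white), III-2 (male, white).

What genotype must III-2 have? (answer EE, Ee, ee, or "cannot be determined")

cannot be determined

III-2's phenotype allows EE or Ee, and no parent or child forces a single allele at both positions; consistent genotype assignments exist with III-2 as EE or Ee.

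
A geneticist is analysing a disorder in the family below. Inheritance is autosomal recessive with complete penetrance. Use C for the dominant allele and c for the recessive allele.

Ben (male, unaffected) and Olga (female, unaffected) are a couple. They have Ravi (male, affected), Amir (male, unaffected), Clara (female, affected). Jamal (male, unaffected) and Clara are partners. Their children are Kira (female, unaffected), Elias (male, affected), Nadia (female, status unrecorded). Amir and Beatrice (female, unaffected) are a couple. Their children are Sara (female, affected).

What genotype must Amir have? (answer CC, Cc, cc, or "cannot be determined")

From phenotype alone, Amir is CC or Cc.
Amir is unaffected so carries C and passed c to Sara (cc), so Amir is Cc.

Cc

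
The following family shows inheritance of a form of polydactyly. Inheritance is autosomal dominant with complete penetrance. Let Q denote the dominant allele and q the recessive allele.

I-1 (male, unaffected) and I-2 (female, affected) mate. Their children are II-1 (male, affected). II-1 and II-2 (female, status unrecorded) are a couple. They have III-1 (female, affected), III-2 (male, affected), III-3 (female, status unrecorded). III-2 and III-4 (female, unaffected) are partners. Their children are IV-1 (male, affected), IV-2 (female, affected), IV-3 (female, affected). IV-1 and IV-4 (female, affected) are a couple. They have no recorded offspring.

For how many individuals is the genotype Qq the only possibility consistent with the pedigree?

4

Obligate heterozygotes: II-1 is affected so carries Q and received q from I-1 (qq), so II-1 is Qq; IV-1 is affected so carries Q and received q from III-4 (qq), so IV-1 is Qq; IV-2 is affected so carries Q and received q from III-4 (qq), so IV-2 is Qq; IV-3 is affected so carries Q and received q from III-4 (qq), so IV-3 is Qq.
Every other individual is either homozygous by phenotype or has at least one consistent homozygous assignment, so the count is 4.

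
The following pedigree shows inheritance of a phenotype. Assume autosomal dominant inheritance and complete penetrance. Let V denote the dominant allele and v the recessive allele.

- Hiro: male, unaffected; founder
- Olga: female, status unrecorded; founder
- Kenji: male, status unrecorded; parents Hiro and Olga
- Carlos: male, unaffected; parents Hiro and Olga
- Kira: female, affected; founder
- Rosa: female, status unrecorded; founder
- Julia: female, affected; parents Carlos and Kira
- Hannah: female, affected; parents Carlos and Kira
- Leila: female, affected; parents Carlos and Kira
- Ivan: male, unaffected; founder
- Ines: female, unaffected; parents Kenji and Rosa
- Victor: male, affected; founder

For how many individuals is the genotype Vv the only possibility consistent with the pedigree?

Obligate heterozygotes: Julia is affected so carries V and received v from Carlos (vv), so Julia is Vv; Hannah is affected so carries V and received v from Carlos (vv), so Hannah is Vv; Leila is affected so carries V and received v from Carlos (vv), so Leila is Vv.
Every other individual is either homozygous by phenotype or has at least one consistent homozygous assignment, so the count is 3.

3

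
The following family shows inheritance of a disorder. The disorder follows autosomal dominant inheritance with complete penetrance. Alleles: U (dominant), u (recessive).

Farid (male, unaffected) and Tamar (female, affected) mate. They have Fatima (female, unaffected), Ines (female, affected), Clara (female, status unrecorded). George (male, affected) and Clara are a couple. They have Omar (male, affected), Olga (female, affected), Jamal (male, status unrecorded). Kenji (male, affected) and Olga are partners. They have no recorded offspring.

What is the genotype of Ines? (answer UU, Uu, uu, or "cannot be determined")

Uu

From phenotype alone, Ines is UU or Uu.
Ines is affected so carries U and received u from Farid (uu), so Ines is Uu.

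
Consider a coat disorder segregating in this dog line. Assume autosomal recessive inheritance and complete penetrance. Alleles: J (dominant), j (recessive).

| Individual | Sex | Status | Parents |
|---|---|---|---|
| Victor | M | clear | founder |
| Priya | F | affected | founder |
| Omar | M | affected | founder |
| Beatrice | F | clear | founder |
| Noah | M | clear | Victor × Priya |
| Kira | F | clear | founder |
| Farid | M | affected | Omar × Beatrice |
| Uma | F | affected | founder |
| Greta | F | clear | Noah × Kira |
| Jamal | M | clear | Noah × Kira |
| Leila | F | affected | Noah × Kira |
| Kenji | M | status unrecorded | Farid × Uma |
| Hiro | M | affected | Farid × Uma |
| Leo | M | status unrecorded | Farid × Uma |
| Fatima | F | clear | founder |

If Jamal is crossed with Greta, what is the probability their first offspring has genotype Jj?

Noah is clear so carries J and received j from Priya (jj), so Noah is Jj.
Kira is clear so carries J and passed j to Leila (jj), so Kira is Jj.
Jamal is a clear offspring of Noah (Jj) × Kira (Jj), whose cross gives 1/4 JJ : 1/2 Jj : 1/4 jj; conditioning on being clear, Jamal is JJ with probability 1/3, Jj with probability 2/3.
Greta is a clear offspring of Noah (Jj) × Kira (Jj), whose cross gives 1/4 JJ : 1/2 Jj : 1/4 jj; conditioning on being clear, Greta is JJ with probability 1/3, Jj with probability 2/3.
Summing over parental genotype combinations, P(offspring has genotype Jj) = 2/9·1/2 + 2/9·1/2 + 4/9·1/2 = 4/9.

4/9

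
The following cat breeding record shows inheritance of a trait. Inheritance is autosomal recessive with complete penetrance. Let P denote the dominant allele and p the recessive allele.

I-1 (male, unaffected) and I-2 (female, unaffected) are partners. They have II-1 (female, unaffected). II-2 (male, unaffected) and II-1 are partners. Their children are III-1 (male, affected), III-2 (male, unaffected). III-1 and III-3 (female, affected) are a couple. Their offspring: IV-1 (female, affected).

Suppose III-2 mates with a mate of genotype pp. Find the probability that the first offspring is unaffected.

II-2 is unaffected so carries P and passed p to III-1 (pp), so II-2 is Pp.
II-1 is unaffected so carries P and passed p to III-1 (pp), so II-1 is Pp.
III-2 is an unaffected offspring of II-2 (Pp) × II-1 (Pp), whose cross gives 1/4 PP : 1/2 Pp : 1/4 pp; conditioning on being unaffected, III-2 is PP with probability 1/3, Pp with probability 2/3.
Summing over parental genotype combinations, P(offspring is unaffected) = 1/3·1 + 2/3·1/2 = 2/3.

2/3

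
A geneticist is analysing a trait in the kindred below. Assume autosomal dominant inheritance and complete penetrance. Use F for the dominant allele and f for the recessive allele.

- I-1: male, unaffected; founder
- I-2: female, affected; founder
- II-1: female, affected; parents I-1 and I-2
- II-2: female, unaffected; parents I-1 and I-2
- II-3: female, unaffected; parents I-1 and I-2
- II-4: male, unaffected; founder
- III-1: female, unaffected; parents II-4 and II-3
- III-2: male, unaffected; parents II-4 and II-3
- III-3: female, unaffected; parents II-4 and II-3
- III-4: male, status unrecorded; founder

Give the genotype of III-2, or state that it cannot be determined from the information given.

III-2 is unaffected, so III-2 is ff.

ff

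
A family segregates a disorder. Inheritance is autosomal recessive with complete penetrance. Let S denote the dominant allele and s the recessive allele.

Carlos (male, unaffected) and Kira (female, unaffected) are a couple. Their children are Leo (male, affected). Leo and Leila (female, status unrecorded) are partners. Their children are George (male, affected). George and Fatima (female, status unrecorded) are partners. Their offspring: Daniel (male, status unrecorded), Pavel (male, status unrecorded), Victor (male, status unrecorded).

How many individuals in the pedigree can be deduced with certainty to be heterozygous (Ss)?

Obligate heterozygotes: Carlos is unaffected so carries S and passed s to Leo (ss), so Carlos is Ss; Kira is unaffected so carries S and passed s to Leo (ss), so Kira is Ss.
Every other individual is either homozygous by phenotype or has at least one consistent homozygous assignment, so the count is 2.

2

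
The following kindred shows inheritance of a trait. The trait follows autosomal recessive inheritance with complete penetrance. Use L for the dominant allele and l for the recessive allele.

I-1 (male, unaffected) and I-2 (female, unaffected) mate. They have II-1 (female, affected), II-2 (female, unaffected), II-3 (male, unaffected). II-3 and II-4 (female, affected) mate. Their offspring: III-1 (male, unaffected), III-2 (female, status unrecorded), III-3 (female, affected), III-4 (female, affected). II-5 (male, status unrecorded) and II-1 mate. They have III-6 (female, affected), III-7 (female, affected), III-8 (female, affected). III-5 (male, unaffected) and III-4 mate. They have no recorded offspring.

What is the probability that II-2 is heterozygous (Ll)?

2/3

I-1 is unaffected so carries L and passed l to II-1 (ll), so I-1 is Ll.
I-2 is unaffected so carries L and passed l to II-1 (ll), so I-2 is Ll.
Their cross gives offspring ratios 1/4 LL : 1/2 Ll : 1/4 ll. Conditioning on II-2 being unaffected, P(Ll) = 1/2 / 3/4 = 2/3.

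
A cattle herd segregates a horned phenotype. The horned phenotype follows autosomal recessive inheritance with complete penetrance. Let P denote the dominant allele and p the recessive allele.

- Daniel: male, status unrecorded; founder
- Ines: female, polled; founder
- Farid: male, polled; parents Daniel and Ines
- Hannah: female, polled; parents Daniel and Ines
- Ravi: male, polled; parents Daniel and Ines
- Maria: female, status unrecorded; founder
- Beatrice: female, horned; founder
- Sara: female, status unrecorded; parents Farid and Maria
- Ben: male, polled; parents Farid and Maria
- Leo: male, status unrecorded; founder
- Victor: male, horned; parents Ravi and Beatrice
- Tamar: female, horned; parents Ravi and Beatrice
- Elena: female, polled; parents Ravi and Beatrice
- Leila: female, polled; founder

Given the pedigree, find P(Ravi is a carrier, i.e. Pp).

Ravi is polled so carries P and passed p to Victor (pp), so Ravi is Pp, giving P(Pp) = 1.

1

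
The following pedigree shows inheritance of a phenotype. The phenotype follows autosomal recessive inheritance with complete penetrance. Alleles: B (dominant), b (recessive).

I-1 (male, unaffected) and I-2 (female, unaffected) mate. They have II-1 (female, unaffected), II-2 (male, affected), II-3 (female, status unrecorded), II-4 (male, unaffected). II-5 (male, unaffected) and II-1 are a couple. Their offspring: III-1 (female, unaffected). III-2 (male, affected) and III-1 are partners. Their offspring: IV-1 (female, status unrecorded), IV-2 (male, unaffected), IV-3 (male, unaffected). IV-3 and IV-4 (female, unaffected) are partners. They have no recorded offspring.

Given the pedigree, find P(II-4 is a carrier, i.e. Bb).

2/3

I-1 is unaffected so carries B and passed b to II-2 (bb), so I-1 is Bb.
I-2 is unaffected so carries B and passed b to II-2 (bb), so I-2 is Bb.
Their cross gives offspring ratios 1/4 BB : 1/2 Bb : 1/4 bb. Conditioning on II-4 being unaffected, P(Bb) = 1/2 / 3/4 = 2/3.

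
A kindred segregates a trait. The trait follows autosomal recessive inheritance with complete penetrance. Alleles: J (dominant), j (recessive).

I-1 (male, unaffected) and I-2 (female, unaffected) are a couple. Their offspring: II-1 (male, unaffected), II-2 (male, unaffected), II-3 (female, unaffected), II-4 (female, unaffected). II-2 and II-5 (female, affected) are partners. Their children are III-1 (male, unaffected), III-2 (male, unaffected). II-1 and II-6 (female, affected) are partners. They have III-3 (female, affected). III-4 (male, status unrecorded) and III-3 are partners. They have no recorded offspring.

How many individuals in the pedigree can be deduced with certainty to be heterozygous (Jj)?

3

Obligate heterozygotes: II-1 is unaffected so carries J and passed j to III-3 (jj), so II-1 is Jj; III-1 is unaffected so carries J and received j from II-5 (jj), so III-1 is Jj; III-2 is unaffected so carries J and received j from II-5 (jj), so III-2 is Jj.
Every other individual is either homozygous by phenotype or has at least one consistent homozygous assignment, so the count is 3.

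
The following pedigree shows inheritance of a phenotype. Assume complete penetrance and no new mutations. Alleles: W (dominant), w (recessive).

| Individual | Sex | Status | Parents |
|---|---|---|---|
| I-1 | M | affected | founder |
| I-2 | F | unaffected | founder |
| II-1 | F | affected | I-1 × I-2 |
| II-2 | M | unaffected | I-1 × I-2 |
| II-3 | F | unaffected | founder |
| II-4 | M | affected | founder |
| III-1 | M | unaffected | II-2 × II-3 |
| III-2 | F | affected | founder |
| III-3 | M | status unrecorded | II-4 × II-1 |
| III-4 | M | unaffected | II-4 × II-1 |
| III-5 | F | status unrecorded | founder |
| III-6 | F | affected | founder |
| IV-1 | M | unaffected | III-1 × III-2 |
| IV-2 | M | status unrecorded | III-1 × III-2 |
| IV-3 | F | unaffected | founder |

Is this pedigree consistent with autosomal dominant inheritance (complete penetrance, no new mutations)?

Yes

A consistent assignment under autosomal dominant exists: I-1 Ww, I-2 ww, II-1 Ww, II-2 ww, II-3 ww, II-4 Ww, III-1 ww, III-2 Ww, III-3 WW, III-4 ww, III-5 WW, III-6 WW, IV-1 ww, IV-2 Ww, IV-3 ww.
In this assignment every recorded phenotype matches its genotype and every non-founder's genotype is obtainable from its parents' genotypes, so the pedigree is consistent.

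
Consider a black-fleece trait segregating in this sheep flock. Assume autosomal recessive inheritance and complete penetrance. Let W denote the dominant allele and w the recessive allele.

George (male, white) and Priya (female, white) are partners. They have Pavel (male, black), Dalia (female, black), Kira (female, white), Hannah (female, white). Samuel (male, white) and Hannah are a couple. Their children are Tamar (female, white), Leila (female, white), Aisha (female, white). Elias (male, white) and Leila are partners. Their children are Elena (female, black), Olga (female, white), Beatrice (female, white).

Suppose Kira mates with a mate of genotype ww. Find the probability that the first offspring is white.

2/3

George is white so carries W and passed w to Pavel (ww), so George is Ww.
Priya is white so carries W and passed w to Pavel (ww), so Priya is Ww.
Kira is a white offspring of George (Ww) × Priya (Ww), whose cross gives 1/4 WW : 1/2 Ww : 1/4 ww; conditioning on being white, Kira is WW with probability 1/3, Ww with probability 2/3.
Summing over parental genotype combinations, P(offspring is white) = 1/3·1 + 2/3·1/2 = 2/3.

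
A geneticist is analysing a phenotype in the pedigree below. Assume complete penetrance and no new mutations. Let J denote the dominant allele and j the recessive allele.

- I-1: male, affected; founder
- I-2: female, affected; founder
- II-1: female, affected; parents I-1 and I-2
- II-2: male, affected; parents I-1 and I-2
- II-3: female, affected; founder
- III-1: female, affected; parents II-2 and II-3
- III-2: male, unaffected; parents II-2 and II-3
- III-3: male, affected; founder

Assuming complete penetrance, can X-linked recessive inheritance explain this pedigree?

No

Under X-linked recessive, III-2 (unaffected, male) cannot arise from II-2 (affected) × II-3 (affected).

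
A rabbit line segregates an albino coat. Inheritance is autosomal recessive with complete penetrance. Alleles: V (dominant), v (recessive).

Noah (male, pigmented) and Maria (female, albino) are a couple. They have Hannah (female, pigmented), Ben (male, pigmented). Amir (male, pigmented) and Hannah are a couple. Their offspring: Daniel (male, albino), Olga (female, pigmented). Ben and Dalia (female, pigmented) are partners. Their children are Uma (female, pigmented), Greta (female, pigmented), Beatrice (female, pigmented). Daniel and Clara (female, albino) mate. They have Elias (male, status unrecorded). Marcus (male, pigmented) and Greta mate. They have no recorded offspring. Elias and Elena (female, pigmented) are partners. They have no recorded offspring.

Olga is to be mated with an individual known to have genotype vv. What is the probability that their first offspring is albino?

Amir is pigmented so carries V and passed v to Daniel (vv), so Amir is Vv.
Hannah is pigmented so carries V and received v from Maria (vv), so Hannah is Vv.
Olga is a pigmented offspring of Amir (Vv) × Hannah (Vv), whose cross gives 1/4 VV : 1/2 Vv : 1/4 vv; conditioning on being pigmented, Olga is VV with probability 1/3, Vv with probability 2/3.
Summing over parental genotype combinations, P(offspring is albino) = 2/3·1/2 = 1/3.

1/3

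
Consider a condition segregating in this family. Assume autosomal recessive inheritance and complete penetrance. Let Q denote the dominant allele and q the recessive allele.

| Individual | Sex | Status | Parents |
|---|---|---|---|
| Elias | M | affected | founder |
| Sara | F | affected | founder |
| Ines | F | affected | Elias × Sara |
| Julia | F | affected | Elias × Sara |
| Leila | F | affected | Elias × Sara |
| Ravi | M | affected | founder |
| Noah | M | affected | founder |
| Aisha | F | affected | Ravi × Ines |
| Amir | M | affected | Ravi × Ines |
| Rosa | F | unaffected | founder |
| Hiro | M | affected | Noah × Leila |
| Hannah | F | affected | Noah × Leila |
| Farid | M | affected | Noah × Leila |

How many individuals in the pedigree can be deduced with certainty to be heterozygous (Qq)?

No individual's genotype is forced to Qq by the pedigree, so the count is 0.

0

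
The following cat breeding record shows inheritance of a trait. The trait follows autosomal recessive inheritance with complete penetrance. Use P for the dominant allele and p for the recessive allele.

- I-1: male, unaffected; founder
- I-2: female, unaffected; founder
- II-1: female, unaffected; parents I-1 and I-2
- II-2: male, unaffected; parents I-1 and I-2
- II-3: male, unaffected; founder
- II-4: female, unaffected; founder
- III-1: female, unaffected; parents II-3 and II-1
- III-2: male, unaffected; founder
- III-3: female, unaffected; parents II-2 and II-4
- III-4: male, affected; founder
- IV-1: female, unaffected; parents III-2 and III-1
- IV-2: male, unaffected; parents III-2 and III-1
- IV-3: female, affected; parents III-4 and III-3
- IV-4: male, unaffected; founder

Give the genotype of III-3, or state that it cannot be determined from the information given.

From phenotype alone, III-3 is PP or Pp.
III-3 is unaffected so carries P and passed p to IV-3 (pp), so III-3 is Pp.

Pp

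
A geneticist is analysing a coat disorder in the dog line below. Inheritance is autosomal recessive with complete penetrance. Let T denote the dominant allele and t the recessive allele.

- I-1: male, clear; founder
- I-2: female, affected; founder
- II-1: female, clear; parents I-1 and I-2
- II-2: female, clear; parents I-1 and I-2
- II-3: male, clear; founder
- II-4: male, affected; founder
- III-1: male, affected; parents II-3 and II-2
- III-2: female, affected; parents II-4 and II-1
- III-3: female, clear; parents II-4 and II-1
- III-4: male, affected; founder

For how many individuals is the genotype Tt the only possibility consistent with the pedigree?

4

Obligate heterozygotes: II-1 is clear so carries T and received t from I-2 (tt), so II-1 is Tt; II-2 is clear so carries T and received t from I-2 (tt), so II-2 is Tt; II-3 is clear so carries T and passed t to III-1 (tt), so II-3 is Tt; III-3 is clear so carries T and received t from II-4 (tt), so III-3 is Tt.
Every other individual is either homozygous by phenotype or has at least one consistent homozygous assignment, so the count is 4.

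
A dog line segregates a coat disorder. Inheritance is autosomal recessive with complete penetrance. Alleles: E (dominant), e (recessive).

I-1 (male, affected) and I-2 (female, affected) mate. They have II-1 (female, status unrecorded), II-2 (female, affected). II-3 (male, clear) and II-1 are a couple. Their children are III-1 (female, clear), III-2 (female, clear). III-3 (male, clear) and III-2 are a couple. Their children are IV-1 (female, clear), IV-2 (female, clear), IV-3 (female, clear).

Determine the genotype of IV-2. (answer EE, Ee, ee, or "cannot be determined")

IV-2's phenotype allows EE or Ee, and no parent or child forces a single allele at both positions; consistent genotype assignments exist with IV-2 as EE or Ee.

cannot be determined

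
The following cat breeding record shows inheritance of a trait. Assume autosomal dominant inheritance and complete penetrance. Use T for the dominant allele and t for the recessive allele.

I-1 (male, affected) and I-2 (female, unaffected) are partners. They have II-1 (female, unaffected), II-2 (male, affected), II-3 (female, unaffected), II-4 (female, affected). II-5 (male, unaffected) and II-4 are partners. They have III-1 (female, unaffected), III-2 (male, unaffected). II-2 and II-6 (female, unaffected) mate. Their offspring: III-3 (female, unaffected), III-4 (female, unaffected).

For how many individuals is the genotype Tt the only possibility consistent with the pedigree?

Obligate heterozygotes: I-1 is affected so carries T and passed t to II-1 (tt), so I-1 is Tt; II-2 is affected so carries T and received t from I-2 (tt), so II-2 is Tt; II-4 is affected so carries T and received t from I-2 (tt), so II-4 is Tt.
Every other individual is either homozygous by phenotype or has at least one consistent homozygous assignment, so the count is 3.

3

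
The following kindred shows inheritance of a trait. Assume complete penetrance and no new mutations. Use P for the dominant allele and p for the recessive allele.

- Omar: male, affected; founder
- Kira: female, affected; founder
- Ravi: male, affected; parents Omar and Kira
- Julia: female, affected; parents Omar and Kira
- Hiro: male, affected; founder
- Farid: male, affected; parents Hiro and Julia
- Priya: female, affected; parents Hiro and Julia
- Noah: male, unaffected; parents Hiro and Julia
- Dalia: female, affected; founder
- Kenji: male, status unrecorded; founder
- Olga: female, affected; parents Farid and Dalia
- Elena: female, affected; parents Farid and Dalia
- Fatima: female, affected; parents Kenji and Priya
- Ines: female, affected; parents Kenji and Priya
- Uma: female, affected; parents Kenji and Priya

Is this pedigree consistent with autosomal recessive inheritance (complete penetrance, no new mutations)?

No

Under autosomal recessive, Noah (unaffected, male) cannot arise from Hiro (affected) × Julia (affected).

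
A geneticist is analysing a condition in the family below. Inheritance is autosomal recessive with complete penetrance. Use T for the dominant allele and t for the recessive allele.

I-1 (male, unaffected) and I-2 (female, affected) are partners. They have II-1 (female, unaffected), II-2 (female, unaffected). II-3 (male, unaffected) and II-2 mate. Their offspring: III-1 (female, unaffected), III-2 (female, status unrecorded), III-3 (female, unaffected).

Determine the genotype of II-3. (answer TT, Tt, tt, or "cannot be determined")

cannot be determined

II-3's phenotype allows TT or Tt, and no parent or child forces a single allele at both positions; consistent genotype assignments exist with II-3 as TT or Tt.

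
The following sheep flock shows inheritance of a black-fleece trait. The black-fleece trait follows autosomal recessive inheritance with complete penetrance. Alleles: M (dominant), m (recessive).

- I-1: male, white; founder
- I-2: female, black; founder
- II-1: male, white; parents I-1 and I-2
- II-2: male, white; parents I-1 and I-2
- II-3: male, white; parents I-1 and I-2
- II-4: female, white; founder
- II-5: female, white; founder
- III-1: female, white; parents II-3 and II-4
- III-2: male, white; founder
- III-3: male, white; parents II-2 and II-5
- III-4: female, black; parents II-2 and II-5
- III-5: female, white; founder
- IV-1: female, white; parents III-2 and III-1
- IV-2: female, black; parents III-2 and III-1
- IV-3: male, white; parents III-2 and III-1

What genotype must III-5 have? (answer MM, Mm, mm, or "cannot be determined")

III-5's phenotype allows MM or Mm, and no parent or child forces a single allele at both positions; consistent genotype assignments exist with III-5 as MM or Mm.

cannot be determined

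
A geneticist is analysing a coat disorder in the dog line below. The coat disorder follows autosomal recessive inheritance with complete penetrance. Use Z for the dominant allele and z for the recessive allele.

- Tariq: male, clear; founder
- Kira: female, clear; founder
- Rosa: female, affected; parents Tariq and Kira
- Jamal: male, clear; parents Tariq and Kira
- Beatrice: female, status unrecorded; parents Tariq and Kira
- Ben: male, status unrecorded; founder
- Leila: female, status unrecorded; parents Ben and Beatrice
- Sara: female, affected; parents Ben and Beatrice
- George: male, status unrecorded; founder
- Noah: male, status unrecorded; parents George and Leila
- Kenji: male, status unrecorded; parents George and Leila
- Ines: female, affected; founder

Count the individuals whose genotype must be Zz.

2

Obligate heterozygotes: Tariq is clear so carries Z and passed z to Rosa (zz), so Tariq is Zz; Kira is clear so carries Z and passed z to Rosa (zz), so Kira is Zz.
Every other individual is either homozygous by phenotype or has at least one consistent homozygous assignment, so the count is 2.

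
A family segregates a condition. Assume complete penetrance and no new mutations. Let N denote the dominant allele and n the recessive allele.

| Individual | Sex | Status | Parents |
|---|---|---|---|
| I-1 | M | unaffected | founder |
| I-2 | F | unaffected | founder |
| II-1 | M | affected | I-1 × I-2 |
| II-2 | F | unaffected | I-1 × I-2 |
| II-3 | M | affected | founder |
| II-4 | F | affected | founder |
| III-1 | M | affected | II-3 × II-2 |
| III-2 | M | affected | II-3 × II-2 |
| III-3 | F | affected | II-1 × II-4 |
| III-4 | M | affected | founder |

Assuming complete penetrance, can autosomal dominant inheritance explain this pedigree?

No

Under autosomal dominant, II-1 (affected, male) cannot arise from I-1 (unaffected) × I-2 (unaffected).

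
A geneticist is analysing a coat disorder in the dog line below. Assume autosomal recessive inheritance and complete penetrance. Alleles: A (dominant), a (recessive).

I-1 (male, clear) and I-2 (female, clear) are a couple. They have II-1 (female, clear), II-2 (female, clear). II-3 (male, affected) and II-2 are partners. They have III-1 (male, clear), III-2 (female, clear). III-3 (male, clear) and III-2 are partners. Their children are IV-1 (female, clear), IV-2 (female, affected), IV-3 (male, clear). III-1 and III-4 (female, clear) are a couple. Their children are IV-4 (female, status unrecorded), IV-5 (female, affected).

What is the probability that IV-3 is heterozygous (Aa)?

III-3 is clear so carries A and passed a to IV-2 (aa), so III-3 is Aa.
III-2 is clear so carries A and received a from II-3 (aa), so III-2 is Aa.
Their cross gives offspring ratios 1/4 AA : 1/2 Aa : 1/4 aa. Conditioning on IV-3 being clear, P(Aa) = 1/2 / 3/4 = 2/3.

2/3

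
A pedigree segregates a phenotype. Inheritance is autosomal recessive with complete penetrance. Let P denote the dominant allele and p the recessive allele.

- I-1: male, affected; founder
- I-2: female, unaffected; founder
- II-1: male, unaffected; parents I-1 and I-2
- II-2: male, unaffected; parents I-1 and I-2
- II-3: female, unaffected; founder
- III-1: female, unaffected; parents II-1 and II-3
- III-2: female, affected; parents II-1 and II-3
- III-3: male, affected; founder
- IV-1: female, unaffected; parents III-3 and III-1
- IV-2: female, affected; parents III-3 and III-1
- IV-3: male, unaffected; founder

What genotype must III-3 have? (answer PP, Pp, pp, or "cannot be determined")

III-3 is affected, so III-3 is pp.

pp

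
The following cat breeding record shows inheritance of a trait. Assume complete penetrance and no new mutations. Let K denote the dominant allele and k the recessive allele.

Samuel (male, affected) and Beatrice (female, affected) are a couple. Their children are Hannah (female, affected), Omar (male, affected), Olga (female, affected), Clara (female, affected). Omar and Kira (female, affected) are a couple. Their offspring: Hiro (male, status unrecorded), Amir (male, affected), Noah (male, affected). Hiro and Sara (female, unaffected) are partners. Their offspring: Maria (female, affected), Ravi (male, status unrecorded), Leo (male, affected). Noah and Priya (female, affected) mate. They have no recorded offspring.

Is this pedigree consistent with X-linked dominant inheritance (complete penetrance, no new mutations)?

Under X-linked dominant, Leo (affected, male) cannot arise from Hiro (unrecorded) × Sara (unaffected).

No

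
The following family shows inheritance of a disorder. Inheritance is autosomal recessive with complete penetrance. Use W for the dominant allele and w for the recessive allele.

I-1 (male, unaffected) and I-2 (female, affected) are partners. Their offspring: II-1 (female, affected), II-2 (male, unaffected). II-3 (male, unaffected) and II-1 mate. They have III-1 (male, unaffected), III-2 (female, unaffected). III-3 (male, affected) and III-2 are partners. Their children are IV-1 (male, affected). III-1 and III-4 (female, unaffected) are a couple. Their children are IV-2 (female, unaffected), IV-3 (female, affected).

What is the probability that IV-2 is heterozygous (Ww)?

III-1 is unaffected so carries W and received w from II-1 (ww), so III-1 is Ww.
III-4 is unaffected so carries W and passed w to IV-3 (ww), so III-4 is Ww.
Their cross gives offspring ratios 1/4 WW : 1/2 Ww : 1/4 ww. Conditioning on IV-2 being unaffected, P(Ww) = 1/2 / 3/4 = 2/3.

2/3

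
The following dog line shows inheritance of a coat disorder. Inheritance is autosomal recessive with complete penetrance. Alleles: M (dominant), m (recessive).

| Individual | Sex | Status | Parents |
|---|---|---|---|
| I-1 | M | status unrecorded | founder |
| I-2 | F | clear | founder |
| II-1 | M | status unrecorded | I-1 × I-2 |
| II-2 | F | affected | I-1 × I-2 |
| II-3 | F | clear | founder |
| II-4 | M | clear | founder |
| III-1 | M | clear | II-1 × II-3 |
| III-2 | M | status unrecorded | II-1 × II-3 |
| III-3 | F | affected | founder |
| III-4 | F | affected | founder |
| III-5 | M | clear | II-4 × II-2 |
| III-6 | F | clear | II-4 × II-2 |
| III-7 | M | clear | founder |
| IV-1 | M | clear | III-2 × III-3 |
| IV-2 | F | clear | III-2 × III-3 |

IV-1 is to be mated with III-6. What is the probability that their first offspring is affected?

IV-1 is clear so carries M and received m from III-3 (mm), so IV-1 is Mm.
III-6 is clear so carries M and received m from II-2 (mm), so III-6 is Mm.
The cross gives 1/4 MM : 1/2 Mm : 1/4 mm, so P(offspring is affected) = 1/4.

1/4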